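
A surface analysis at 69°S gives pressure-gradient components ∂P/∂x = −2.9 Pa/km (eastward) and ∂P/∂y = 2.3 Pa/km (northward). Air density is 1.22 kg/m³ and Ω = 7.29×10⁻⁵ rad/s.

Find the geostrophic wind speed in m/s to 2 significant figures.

Coriolis parameter at 69°S:
f = 2Ω sin φ = 2 × 7.29×10⁻⁵ × sin 69° = 1.36×10⁻⁴ s⁻¹
In the Southern Hemisphere f is negative: f = −1.36×10⁻⁴ s⁻¹.
Component geostrophic relations (x east, y north):
u_g = −(1/(fρ)) ∂P/∂y,  v_g = (1/(fρ)) ∂P/∂x
u_g = −(2.3×10⁻³)/(−1.36×10⁻⁴ × 1.22) = 13.9 m/s;  v_g = (−2.9×10⁻³)/(−1.36×10⁻⁴ × 1.22) = 17.5 m/s
|V_g| = √(u_g² + v_g²) = 22.3 m/s

22 m/s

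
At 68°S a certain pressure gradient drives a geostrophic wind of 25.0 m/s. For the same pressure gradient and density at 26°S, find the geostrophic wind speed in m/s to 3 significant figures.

52.9 m/s

With the same pressure gradient and density, V_g ∝ 1/f ∝ 1/sin φ.
V₂ = V₁ · sin φ₁ / sin φ₂ = 25.0 × sin 68° / sin 26°
V₂ = 25.0 × 0.9272/0.4384 = 52.9 m/s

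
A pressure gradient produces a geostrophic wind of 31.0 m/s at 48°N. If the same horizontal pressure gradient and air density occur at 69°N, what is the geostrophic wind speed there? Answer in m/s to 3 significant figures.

With the same pressure gradient and density, V_g ∝ 1/f ∝ 1/sin φ.
V₂ = V₁ · sin φ₁ / sin φ₂ = 31.0 × sin 48° / sin 69°
V₂ = 31.0 × 0.7431/0.9336 = 24.7 m/s

24.7 m/s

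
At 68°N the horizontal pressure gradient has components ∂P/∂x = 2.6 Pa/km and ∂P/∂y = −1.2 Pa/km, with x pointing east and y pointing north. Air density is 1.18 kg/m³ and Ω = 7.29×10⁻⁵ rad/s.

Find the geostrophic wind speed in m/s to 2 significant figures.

18 m/s

Coriolis parameter at 68°N:
f = 2Ω sin φ = 2 × 7.29×10⁻⁵ × sin 68° = 1.35×10⁻⁴ s⁻¹
Component geostrophic relations (x east, y north):
u_g = −(1/(fρ)) ∂P/∂y,  v_g = (1/(fρ)) ∂P/∂x
u_g = −(−1.2×10⁻³)/(1.35×10⁻⁴ × 1.18) = 7.52 m/s;  v_g = (2.6×10⁻³)/(1.35×10⁻⁴ × 1.18) = 16.3 m/s
|V_g| = √(u_g² + v_g²) = 18.0 m/s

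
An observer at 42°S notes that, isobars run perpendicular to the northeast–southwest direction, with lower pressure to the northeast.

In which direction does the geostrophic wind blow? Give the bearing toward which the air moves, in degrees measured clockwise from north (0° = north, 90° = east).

315°

The pressure-gradient force points toward the northeast (bearing 045°).
Geostrophic balance: in the Southern Hemisphere the Coriolis force deflects motion to the left, so the geostrophic wind blows 90° to the left of the pressure-gradient force (low pressure on the right).
Rotating 045° by 90° counterclockwise gives 315° — the wind blows toward the northwest.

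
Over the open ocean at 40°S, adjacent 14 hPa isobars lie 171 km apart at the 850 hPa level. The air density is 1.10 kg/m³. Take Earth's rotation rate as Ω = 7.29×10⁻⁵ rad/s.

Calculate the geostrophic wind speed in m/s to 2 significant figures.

79 m/s

Coriolis parameter at 40°S:
f = 2Ω sin φ = 2 × 7.29×10⁻⁵ × sin 40° = 9.37×10⁻⁵ s⁻¹
Pressure gradient: |∂P/∂n| = 1400 Pa / 171000 m = 8.19×10⁻³ Pa/m
Geostrophic balance (pressure-gradient force = Coriolis force):
V_g = (1/(fρ)) |∂P/∂n| = 8.19×10⁻³ / (9.37×10⁻⁵ × 1.10) = 79.4 m/s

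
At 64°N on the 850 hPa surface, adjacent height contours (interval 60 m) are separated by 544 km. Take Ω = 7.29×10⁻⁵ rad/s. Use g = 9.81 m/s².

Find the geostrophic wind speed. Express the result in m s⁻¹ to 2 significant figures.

Coriolis parameter at 64°N:
f = 2Ω sin φ = 2 × 7.29×10⁻⁵ × sin 64° = 1.31×10⁻⁴ s⁻¹
Height gradient: |∂Z/∂n| = 60 m / 544000 m = 1.10×10⁻⁴
On a pressure surface, geostrophic balance gives V_g = (g/f)|∂Z/∂n|:
V_g = 9.81 × 1.10×10⁻⁴ / 1.31×10⁻⁴ = 8.26 m/s

8.3 m s⁻¹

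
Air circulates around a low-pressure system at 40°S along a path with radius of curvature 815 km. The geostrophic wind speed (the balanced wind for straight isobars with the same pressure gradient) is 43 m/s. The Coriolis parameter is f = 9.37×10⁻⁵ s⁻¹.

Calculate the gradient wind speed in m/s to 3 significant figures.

Around a low, centrifugal force acts outward with Coriolis, so pressure-gradient force balances both:
(1/ρ)|∂P/∂n| = fV + V²/R  →  V² + fR·V − fR·V_g = 0
With fR = 9.37×10⁻⁵ × 815×10³ m = 76.4 m/s:
V = [−fR + √((fR)² + 4 fR V_g)]/2 = [−76.4 + √(76.4² + 4×76.4×43)]/2 = 30.7 m/s
Subgeostrophic (V < V_g = 43 m/s), as expected around a low.

30.7 m/s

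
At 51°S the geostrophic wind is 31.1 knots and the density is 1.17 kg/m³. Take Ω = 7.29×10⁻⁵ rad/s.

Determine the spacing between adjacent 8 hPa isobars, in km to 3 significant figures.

Coriolis parameter at 51°S:
f = 2Ω sin φ = 2 × 7.29×10⁻⁵ × sin 51° = 1.13×10⁻⁴ s⁻¹
Wind speed in SI: 31.1 knots = 16.0 m/s
Geostrophic balance rearranged: |∂P/∂n| = f ρ V_g
|∂P/∂n| = 1.13×10⁻⁴ × 1.17 × 16.0 = 2.12×10⁻³ Pa/m
Isobar spacing: Δn = ΔP/|∂P/∂n| = 800 Pa / 2.12×10⁻³ Pa/m = 377177 m ≈ 377 km

377 km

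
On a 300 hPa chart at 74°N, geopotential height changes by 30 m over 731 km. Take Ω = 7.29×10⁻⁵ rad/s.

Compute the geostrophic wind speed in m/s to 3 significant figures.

2.87 m/s

Coriolis parameter at 74°N:
f = 2Ω sin φ = 2 × 7.29×10⁻⁵ × sin 74° = 1.40×10⁻⁴ s⁻¹
Height gradient: |∂Z/∂n| = 30 m / 731000 m = 4.10×10⁻⁵
On a pressure surface, geostrophic balance gives V_g = (g/f)|∂Z/∂n|:
V_g = 9.81 × 4.10×10⁻⁵ / 1.40×10⁻⁴ = 2.87 m/s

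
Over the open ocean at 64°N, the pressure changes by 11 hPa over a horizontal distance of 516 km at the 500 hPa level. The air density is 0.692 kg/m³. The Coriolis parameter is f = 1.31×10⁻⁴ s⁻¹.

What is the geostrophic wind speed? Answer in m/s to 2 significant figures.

Pressure gradient: |∂P/∂n| = 1100 Pa / 516000 m = 2.13×10⁻³ Pa/m
Geostrophic balance (pressure-gradient force = Coriolis force):
V_g = (1/(fρ)) |∂P/∂n| = 2.13×10⁻³ / (1.31×10⁻⁴ × 0.692) = 23.5 m/s

24 m/s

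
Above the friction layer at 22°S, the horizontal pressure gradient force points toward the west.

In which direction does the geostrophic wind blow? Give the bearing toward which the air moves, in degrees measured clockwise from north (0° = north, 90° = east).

The pressure-gradient force points toward the west (bearing 270°).
Geostrophic balance: in the Southern Hemisphere the Coriolis force deflects motion to the left, so the geostrophic wind blows 90° to the left of the pressure-gradient force (low pressure on the right).
Rotating 270° by 90° counterclockwise gives 180° — the wind blows toward the south.

180°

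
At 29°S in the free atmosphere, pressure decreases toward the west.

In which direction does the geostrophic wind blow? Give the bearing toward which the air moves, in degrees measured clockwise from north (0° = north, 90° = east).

180°

The pressure-gradient force points toward the west (bearing 270°).
Geostrophic balance: in the Southern Hemisphere the Coriolis force deflects motion to the left, so the geostrophic wind blows 90° to the left of the pressure-gradient force (low pressure on the right).
Rotating 270° by 90° counterclockwise gives 180° — the wind blows toward the south.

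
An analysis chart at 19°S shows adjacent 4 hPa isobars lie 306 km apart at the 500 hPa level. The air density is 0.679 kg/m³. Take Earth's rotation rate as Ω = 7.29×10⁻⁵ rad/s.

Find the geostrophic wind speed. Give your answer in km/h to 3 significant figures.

Coriolis parameter at 19°S:
f = 2Ω sin φ = 2 × 7.29×10⁻⁵ × sin 19° = 4.75×10⁻⁵ s⁻¹
Pressure gradient: |∂P/∂n| = 400 Pa / 306000 m = 1.31×10⁻³ Pa/m
Geostrophic balance (pressure-gradient force = Coriolis force):
V_g = (1/(fρ)) |∂P/∂n| = 1.31×10⁻³ / (4.75×10⁻⁵ × 0.679) = 40.6 m/s
Converting: 40.6 m/s × 3.6 = 146 km/h

146 km/h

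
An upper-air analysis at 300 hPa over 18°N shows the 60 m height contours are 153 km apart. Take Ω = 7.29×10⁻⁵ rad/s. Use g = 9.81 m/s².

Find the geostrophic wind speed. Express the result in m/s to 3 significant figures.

85.4 m/s

Coriolis parameter at 18°N:
f = 2Ω sin φ = 2 × 7.29×10⁻⁵ × sin 18° = 4.51×10⁻⁵ s⁻¹
Height gradient: |∂Z/∂n| = 60 m / 153000 m = 3.92×10⁻⁴
On a pressure surface, geostrophic balance gives V_g = (g/f)|∂Z/∂n|:
V_g = 9.81 × 3.92×10⁻⁴ / 4.51×10⁻⁵ = 85.4 m/s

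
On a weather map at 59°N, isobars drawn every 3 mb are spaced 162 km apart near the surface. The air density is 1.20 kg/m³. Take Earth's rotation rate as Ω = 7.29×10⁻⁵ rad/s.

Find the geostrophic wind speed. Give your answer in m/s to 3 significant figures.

Coriolis parameter at 59°N:
f = 2Ω sin φ = 2 × 7.29×10⁻⁵ × sin 59° = 1.25×10⁻⁴ s⁻¹
Pressure gradient: |∂P/∂n| = 300 Pa / 162000 m = 1.85×10⁻³ Pa/m
Geostrophic balance (pressure-gradient force = Coriolis force):
V_g = (1/(fρ)) |∂P/∂n| = 1.85×10⁻³ / (1.25×10⁻⁴ × 1.20) = 12.3 m/s

12.3 m/s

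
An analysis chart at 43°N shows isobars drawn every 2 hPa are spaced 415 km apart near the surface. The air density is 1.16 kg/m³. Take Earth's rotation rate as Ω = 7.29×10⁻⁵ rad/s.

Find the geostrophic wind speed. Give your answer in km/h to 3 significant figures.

Coriolis parameter at 43°N:
f = 2Ω sin φ = 2 × 7.29×10⁻⁵ × sin 43° = 9.94×10⁻⁵ s⁻¹
Pressure gradient: |∂P/∂n| = 200 Pa / 415000 m = 4.82×10⁻⁴ Pa/m
Geostrophic balance (pressure-gradient force = Coriolis force):
V_g = (1/(fρ)) |∂P/∂n| = 4.82×10⁻⁴ / (9.94×10⁻⁵ × 1.16) = 4.18 m/s
Converting: 4.18 m/s × 3.6 = 15.0 km/h

15.0 km/h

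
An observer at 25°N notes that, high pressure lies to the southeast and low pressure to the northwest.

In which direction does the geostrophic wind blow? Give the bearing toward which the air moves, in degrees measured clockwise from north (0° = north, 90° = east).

The pressure-gradient force points toward the northwest (bearing 315°).
Geostrophic balance: in the Northern Hemisphere the Coriolis force deflects motion to the right, so the geostrophic wind blows 90° to the right of the pressure-gradient force (low pressure on the left).
Rotating 315° by 90° clockwise gives 045° — the wind blows toward the northeast.

045°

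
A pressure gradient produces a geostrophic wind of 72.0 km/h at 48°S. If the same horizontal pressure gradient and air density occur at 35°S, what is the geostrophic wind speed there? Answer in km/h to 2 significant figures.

93 km/h

With the same pressure gradient and density, V_g ∝ 1/f ∝ 1/sin φ.
V₂ = V₁ · sin φ₁ / sin φ₂ = 72.0 × sin 48° / sin 35°
V₂ = 72.0 × 0.7431/0.5736 = 93 km/h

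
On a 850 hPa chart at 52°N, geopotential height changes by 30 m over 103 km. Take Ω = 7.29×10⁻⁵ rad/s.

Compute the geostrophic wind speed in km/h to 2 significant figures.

90 km/h

Coriolis parameter at 52°N:
f = 2Ω sin φ = 2 × 7.29×10⁻⁵ × sin 52° = 1.15×10⁻⁴ s⁻¹
Height gradient: |∂Z/∂n| = 30 m / 103000 m = 2.91×10⁻⁴
On a pressure surface, geostrophic balance gives V_g = (g/f)|∂Z/∂n|:
V_g = 9.81 × 2.91×10⁻⁴ / 1.15×10⁻⁴ = 24.9 m/s
Converting: 24.9 m/s × 3.6 = 90 km/h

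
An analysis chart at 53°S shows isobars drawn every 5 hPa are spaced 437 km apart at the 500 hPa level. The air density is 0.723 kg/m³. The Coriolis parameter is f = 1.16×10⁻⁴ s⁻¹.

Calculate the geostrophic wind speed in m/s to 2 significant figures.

14 m/s

Pressure gradient: |∂P/∂n| = 500 Pa / 437000 m = 1.14×10⁻³ Pa/m
Geostrophic balance (pressure-gradient force = Coriolis force):
V_g = (1/(fρ)) |∂P/∂n| = 1.14×10⁻³ / (1.16×10⁻⁴ × 0.723) = 13.6 m/s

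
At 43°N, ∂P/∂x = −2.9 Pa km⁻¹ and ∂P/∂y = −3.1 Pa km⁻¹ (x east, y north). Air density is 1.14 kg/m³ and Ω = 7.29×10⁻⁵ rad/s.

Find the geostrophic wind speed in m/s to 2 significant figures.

Coriolis parameter at 43°N:
f = 2Ω sin φ = 2 × 7.29×10⁻⁵ × sin 43° = 9.94×10⁻⁵ s⁻¹
Component geostrophic relations (x east, y north):
u_g = −(1/(fρ)) ∂P/∂y,  v_g = (1/(fρ)) ∂P/∂x
u_g = −(−3.1×10⁻³)/(9.94×10⁻⁵ × 1.14) = 27.3 m/s;  v_g = (−2.9×10⁻³)/(9.94×10⁻⁵ × 1.14) = −25.6 m/s
|V_g| = √(u_g² + v_g²) = 37.4 m/s

37 m/s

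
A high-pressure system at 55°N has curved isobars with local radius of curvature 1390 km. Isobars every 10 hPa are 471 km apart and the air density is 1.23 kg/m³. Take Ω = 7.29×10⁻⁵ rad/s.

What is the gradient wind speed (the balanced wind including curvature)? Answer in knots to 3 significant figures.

Coriolis parameter at 55°N:
f = 2Ω sin φ = 2 × 7.29×10⁻⁵ × sin 55° = 1.19×10⁻⁴ s⁻¹
Pressure gradient: |∂P/∂n| = 1000 Pa / 471000 m = 2.12×10⁻³ Pa/m
Geostrophic speed: V_g = |∂P/∂n|/(fρ) = 2.12×10⁻³/(1.19×10⁻⁴ × 1.23) = 14.5 m/s
Around a high, pressure-gradient force acts outward with centrifugal, so Coriolis balances both:
fV = (1/ρ)|∂P/∂n| + V²/R  →  V² − fR·V + fR·V_g = 0
With fR = 1.19×10⁻⁴ × 1390×10³ m = 166 m/s:
V = [fR − √((fR)² − 4 fR V_g)]/2 = [166 − √(166² − 4×166×14.5)]/2 = 16 m/s
Supergeostrophic (V > V_g = 14.5 m/s), as expected around a high.
Converting: 16 m/s × 1.944 = 31.1 knots

31.1 knots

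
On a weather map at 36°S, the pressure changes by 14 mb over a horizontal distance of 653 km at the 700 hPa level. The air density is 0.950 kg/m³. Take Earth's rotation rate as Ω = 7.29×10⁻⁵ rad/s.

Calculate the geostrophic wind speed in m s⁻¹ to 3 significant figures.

26.3 m s⁻¹

Coriolis parameter at 36°S:
f = 2Ω sin φ = 2 × 7.29×10⁻⁵ × sin 36° = 8.57×10⁻⁵ s⁻¹
Pressure gradient: |∂P/∂n| = 1400 Pa / 653000 m = 2.14×10⁻³ Pa/m
Geostrophic balance (pressure-gradient force = Coriolis force):
V_g = (1/(fρ)) |∂P/∂n| = 2.14×10⁻³ / (8.57×10⁻⁵ × 0.950) = 26.3 m/s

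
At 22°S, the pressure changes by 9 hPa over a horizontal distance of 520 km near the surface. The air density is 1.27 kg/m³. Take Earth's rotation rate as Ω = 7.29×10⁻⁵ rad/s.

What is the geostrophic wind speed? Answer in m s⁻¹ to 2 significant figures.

Coriolis parameter at 22°S:
f = 2Ω sin φ = 2 × 7.29×10⁻⁵ × sin 22° = 5.46×10⁻⁵ s⁻¹
Pressure gradient: |∂P/∂n| = 900 Pa / 520000 m = 1.73×10⁻³ Pa/m
Geostrophic balance (pressure-gradient force = Coriolis force):
V_g = (1/(fρ)) |∂P/∂n| = 1.73×10⁻³ / (5.46×10⁻⁵ × 1.27) = 25.0 m/s

25 m s⁻¹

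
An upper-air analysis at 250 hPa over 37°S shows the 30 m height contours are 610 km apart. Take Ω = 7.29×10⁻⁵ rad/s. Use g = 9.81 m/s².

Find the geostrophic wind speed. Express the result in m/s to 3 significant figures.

5.50 m/s

Coriolis parameter at 37°S:
f = 2Ω sin φ = 2 × 7.29×10⁻⁵ × sin 37° = 8.77×10⁻⁵ s⁻¹
Height gradient: |∂Z/∂n| = 30 m / 610000 m = 4.92×10⁻⁵
On a pressure surface, geostrophic balance gives V_g = (g/f)|∂Z/∂n|:
V_g = 9.81 × 4.92×10⁻⁵ / 8.77×10⁻⁵ = 5.50 m/s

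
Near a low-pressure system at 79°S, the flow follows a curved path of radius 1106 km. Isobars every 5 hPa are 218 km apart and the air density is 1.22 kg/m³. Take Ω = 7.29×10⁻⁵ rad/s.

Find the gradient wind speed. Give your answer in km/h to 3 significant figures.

Coriolis parameter at 79°S:
f = 2Ω sin φ = 2 × 7.29×10⁻⁵ × sin 79° = 1.43×10⁻⁴ s⁻¹
Pressure gradient: |∂P/∂n| = 500 Pa / 218000 m = 2.29×10⁻³ Pa/m
Geostrophic speed: V_g = |∂P/∂n|/(fρ) = 2.29×10⁻³/(1.43×10⁻⁴ × 1.22) = 13.1 m/s
Around a low, centrifugal force acts outward with Coriolis, so pressure-gradient force balances both:
(1/ρ)|∂P/∂n| = fV + V²/R  →  V² + fR·V − fR·V_g = 0
With fR = 1.43×10⁻⁴ × 1106×10³ m = 158 m/s:
V = [−fR + √((fR)² + 4 fR V_g)]/2 = [−158 + √(158² + 4×158×13.1)]/2 = 12.2 m/s
Subgeostrophic (V < V_g = 13.1 m/s), as expected around a low.
Converting: 12.2 m/s × 3.6 = 43.9 km/h

43.9 km/h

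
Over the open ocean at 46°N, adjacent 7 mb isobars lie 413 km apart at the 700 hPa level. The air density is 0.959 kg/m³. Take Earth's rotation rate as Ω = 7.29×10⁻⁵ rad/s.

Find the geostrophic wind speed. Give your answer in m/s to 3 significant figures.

Coriolis parameter at 46°N:
f = 2Ω sin φ = 2 × 7.29×10⁻⁵ × sin 46° = 1.05×10⁻⁴ s⁻¹
Pressure gradient: |∂P/∂n| = 700 Pa / 413000 m = 1.69×10⁻³ Pa/m
Geostrophic balance (pressure-gradient force = Coriolis force):
V_g = (1/(fρ)) |∂P/∂n| = 1.69×10⁻³ / (1.05×10⁻⁴ × 0.959) = 16.9 m/s

16.9 m/s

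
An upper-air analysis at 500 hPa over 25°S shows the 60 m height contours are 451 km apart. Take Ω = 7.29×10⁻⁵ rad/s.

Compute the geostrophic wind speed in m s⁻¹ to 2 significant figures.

Coriolis parameter at 25°S:
f = 2Ω sin φ = 2 × 7.29×10⁻⁵ × sin 25° = 6.16×10⁻⁵ s⁻¹
Height gradient: |∂Z/∂n| = 60 m / 451000 m = 1.33×10⁻⁴
On a pressure surface, geostrophic balance gives V_g = (g/f)|∂Z/∂n|:
V_g = 9.81 × 1.33×10⁻⁴ / 6.16×10⁻⁵ = 21.2 m/s

21 m s⁻¹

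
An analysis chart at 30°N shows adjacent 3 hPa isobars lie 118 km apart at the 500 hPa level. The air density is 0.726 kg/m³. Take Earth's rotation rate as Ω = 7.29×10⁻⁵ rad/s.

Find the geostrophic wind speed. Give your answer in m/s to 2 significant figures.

Coriolis parameter at 30°N:
f = 2Ω sin φ = 2 × 7.29×10⁻⁵ × sin 30° = 7.29×10⁻⁵ s⁻¹
Pressure gradient: |∂P/∂n| = 300 Pa / 118000 m = 2.54×10⁻³ Pa/m
Geostrophic balance (pressure-gradient force = Coriolis force):
V_g = (1/(fρ)) |∂P/∂n| = 2.54×10⁻³ / (7.29×10⁻⁵ × 0.726) = 48.0 m/s

48 m/s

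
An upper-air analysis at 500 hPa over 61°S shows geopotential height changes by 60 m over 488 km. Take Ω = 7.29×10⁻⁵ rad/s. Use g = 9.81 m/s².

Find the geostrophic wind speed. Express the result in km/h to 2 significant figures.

Coriolis parameter at 61°S:
f = 2Ω sin φ = 2 × 7.29×10⁻⁵ × sin 61° = 1.28×10⁻⁴ s⁻¹
Height gradient: |∂Z/∂n| = 60 m / 488000 m = 1.23×10⁻⁴
On a pressure surface, geostrophic balance gives V_g = (g/f)|∂Z/∂n|:
V_g = 9.81 × 1.23×10⁻⁴ / 1.28×10⁻⁴ = 9.46 m/s
Converting: 9.46 m/s × 3.6 = 34 km/h

34 km/h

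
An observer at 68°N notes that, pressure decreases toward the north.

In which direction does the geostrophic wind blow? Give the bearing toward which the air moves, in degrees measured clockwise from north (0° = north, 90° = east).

The pressure-gradient force points toward the north (bearing 000°).
Geostrophic balance: in the Northern Hemisphere the Coriolis force deflects motion to the right, so the geostrophic wind blows 90° to the right of the pressure-gradient force (low pressure on the left).
Rotating 000° by 90° clockwise gives 090° — the wind blows toward the east.

090°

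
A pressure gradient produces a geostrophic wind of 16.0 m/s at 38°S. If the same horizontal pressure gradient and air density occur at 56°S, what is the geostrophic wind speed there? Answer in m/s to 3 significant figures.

With the same pressure gradient and density, V_g ∝ 1/f ∝ 1/sin φ.
V₂ = V₁ · sin φ₁ / sin φ₂ = 16.0 × sin 38° / sin 56°
V₂ = 16.0 × 0.6157/0.8290 = 11.9 m/s

11.9 m/s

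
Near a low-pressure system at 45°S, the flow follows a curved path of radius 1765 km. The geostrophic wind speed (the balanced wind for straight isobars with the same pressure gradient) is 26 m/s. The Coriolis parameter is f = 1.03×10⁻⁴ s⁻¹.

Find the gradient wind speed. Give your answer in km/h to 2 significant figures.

83 km/h

Around a low, centrifugal force acts outward with Coriolis, so pressure-gradient force balances both:
(1/ρ)|∂P/∂n| = fV + V²/R  →  V² + fR·V − fR·V_g = 0
With fR = 1.03×10⁻⁴ × 1765×10³ m = 182 m/s:
V = [−fR + √((fR)² + 4 fR V_g)]/2 = [−182 + √(182² + 4×182×26)]/2 = 23.1 m/s
Subgeostrophic (V < V_g = 26 m/s), as expected around a low.
Converting: 23.1 m/s × 3.6 = 83 km/h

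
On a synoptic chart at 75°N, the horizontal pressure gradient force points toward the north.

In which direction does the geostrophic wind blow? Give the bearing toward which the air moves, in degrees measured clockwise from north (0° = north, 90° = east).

The pressure-gradient force points toward the north (bearing 000°).
Geostrophic balance: in the Northern Hemisphere the Coriolis force deflects motion to the right, so the geostrophic wind blows 90° to the right of the pressure-gradient force (low pressure on the left).
Rotating 000° by 90° clockwise gives 090° — the wind blows toward the east.

090°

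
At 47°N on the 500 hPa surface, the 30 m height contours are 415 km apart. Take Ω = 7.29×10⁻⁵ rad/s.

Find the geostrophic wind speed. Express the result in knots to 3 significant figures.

Coriolis parameter at 47°N:
f = 2Ω sin φ = 2 × 7.29×10⁻⁵ × sin 47° = 1.07×10⁻⁴ s⁻¹
Height gradient: |∂Z/∂n| = 30 m / 415000 m = 7.23×10⁻⁵
On a pressure surface, geostrophic balance gives V_g = (g/f)|∂Z/∂n|:
V_g = 9.81 × 7.23×10⁻⁵ / 1.07×10⁻⁴ = 6.65 m/s
Converting: 6.65 m/s × 1.944 = 12.9 knots

12.9 knots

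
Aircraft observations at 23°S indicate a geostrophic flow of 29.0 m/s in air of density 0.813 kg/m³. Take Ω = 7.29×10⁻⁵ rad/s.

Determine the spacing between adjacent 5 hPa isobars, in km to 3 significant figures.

372 km

Coriolis parameter at 23°S:
f = 2Ω sin φ = 2 × 7.29×10⁻⁵ × sin 23° = 5.70×10⁻⁵ s⁻¹
Geostrophic balance rearranged: |∂P/∂n| = f ρ V_g
|∂P/∂n| = 5.70×10⁻⁵ × 0.813 × 29.0 = 1.34×10⁻³ Pa/m
Isobar spacing: Δn = ΔP/|∂P/∂n| = 500 Pa / 1.34×10⁻³ Pa/m = 372260 m ≈ 372 km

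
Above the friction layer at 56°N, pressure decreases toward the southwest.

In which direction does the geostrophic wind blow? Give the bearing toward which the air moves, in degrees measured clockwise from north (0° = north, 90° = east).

315°

The pressure-gradient force points toward the southwest (bearing 225°).
Geostrophic balance: in the Northern Hemisphere the Coriolis force deflects motion to the right, so the geostrophic wind blows 90° to the right of the pressure-gradient force (low pressure on the left).
Rotating 225° by 90° clockwise gives 315° — the wind blows toward the northwest.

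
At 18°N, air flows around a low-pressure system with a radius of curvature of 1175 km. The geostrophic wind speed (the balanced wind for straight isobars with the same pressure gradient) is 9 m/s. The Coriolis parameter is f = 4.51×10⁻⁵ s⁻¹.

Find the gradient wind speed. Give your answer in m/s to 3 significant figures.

7.84 m/s

Around a low, centrifugal force acts outward with Coriolis, so pressure-gradient force balances both:
(1/ρ)|∂P/∂n| = fV + V²/R  →  V² + fR·V − fR·V_g = 0
With fR = 4.51×10⁻⁵ × 1175×10³ m = 53.0 m/s:
V = [−fR + √((fR)² + 4 fR V_g)]/2 = [−53.0 + √(53.0² + 4×53.0×9)]/2 = 7.84 m/s
Subgeostrophic (V < V_g = 9 m/s), as expected around a low.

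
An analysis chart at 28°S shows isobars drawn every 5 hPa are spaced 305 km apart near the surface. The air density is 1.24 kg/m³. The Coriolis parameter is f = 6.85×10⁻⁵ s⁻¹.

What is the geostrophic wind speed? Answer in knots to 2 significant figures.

Pressure gradient: |∂P/∂n| = 500 Pa / 305000 m = 1.64×10⁻³ Pa/m
Geostrophic balance (pressure-gradient force = Coriolis force):
V_g = (1/(fρ)) |∂P/∂n| = 1.64×10⁻³ / (6.85×10⁻⁵ × 1.24) = 19.3 m/s
Converting: 19.3 m/s × 1.944 = 38 knots

38 knots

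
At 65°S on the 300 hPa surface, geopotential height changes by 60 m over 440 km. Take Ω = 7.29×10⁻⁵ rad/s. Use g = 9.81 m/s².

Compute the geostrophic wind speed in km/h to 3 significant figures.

36.4 km/h

Coriolis parameter at 65°S:
f = 2Ω sin φ = 2 × 7.29×10⁻⁵ × sin 65° = 1.32×10⁻⁴ s⁻¹
Height gradient: |∂Z/∂n| = 60 m / 440000 m = 1.36×10⁻⁴
On a pressure surface, geostrophic balance gives V_g = (g/f)|∂Z/∂n|:
V_g = 9.81 × 1.36×10⁻⁴ / 1.32×10⁻⁴ = 10.1 m/s
Converting: 10.1 m/s × 3.6 = 36.4 km/h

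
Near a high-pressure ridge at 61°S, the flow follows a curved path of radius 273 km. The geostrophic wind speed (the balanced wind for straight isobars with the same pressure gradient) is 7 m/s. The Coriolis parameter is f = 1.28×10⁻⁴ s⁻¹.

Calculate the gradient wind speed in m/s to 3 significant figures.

9.68 m/s

Around a high, pressure-gradient force acts outward with centrifugal, so Coriolis balances both:
fV = (1/ρ)|∂P/∂n| + V²/R  →  V² − fR·V + fR·V_g = 0
With fR = 1.28×10⁻⁴ × 273×10³ m = 34.9 m/s:
V = [fR − √((fR)² − 4 fR V_g)]/2 = [34.9 − √(34.9² − 4×34.9×7)]/2 = 9.68 m/s
Supergeostrophic (V > V_g = 7 m/s), as expected around a high.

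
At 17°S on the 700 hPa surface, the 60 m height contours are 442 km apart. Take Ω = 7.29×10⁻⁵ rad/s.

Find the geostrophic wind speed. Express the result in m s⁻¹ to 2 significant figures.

31 m s⁻¹

Coriolis parameter at 17°S:
f = 2Ω sin φ = 2 × 7.29×10⁻⁵ × sin 17° = 4.26×10⁻⁵ s⁻¹
Height gradient: |∂Z/∂n| = 60 m / 442000 m = 1.36×10⁻⁴
On a pressure surface, geostrophic balance gives V_g = (g/f)|∂Z/∂n|:
V_g = 9.81 × 1.36×10⁻⁴ / 4.26×10⁻⁵ = 31.2 m/s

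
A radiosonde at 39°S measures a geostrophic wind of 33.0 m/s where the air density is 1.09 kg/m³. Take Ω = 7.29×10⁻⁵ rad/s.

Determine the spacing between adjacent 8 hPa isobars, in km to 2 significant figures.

Coriolis parameter at 39°S:
f = 2Ω sin φ = 2 × 7.29×10⁻⁵ × sin 39° = 9.18×10⁻⁵ s⁻¹
Geostrophic balance rearranged: |∂P/∂n| = f ρ V_g
|∂P/∂n| = 9.18×10⁻⁵ × 1.09 × 33.0 = 3.30×10⁻³ Pa/m
Isobar spacing: Δn = ΔP/|∂P/∂n| = 800 Pa / 3.30×10⁻³ Pa/m = 242393 m ≈ 240 km

240 km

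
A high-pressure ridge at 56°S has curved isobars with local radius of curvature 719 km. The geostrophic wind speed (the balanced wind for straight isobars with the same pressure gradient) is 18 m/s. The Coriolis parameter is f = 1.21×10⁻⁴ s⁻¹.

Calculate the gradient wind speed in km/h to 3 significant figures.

Around a high, pressure-gradient force acts outward with centrifugal, so Coriolis balances both:
fV = (1/ρ)|∂P/∂n| + V²/R  →  V² − fR·V + fR·V_g = 0
With fR = 1.21×10⁻⁴ × 719×10³ m = 87.0 m/s:
V = [fR − √((fR)² − 4 fR V_g)]/2 = [87.0 − √(87.0² − 4×87.0×18)]/2 = 25.4 m/s
Supergeostrophic (V > V_g = 18 m/s), as expected around a high.
Converting: 25.4 m/s × 3.6 = 91.6 km/h

91.6 km/h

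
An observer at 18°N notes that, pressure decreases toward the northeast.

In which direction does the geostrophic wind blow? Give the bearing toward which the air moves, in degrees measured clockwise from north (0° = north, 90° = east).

The pressure-gradient force points toward the northeast (bearing 045°).
Geostrophic balance: in the Northern Hemisphere the Coriolis force deflects motion to the right, so the geostrophic wind blows 90° to the right of the pressure-gradient force (low pressure on the left).
Rotating 045° by 90° clockwise gives 135° — the wind blows toward the southeast.

135°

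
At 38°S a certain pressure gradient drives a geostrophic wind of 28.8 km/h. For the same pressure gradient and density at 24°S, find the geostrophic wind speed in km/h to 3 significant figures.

43.6 km/h

With the same pressure gradient and density, V_g ∝ 1/f ∝ 1/sin φ.
V₂ = V₁ · sin φ₁ / sin φ₂ = 28.8 × sin 38° / sin 24°
V₂ = 28.8 × 0.6157/0.4067 = 43.6 km/h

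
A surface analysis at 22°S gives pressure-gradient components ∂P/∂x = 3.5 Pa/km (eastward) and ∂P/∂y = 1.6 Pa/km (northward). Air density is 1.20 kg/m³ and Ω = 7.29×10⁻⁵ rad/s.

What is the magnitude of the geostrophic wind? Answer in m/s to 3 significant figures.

58.7 m/s

Coriolis parameter at 22°S:
f = 2Ω sin φ = 2 × 7.29×10⁻⁵ × sin 22° = 5.46×10⁻⁵ s⁻¹
In the Southern Hemisphere f is negative: f = −5.46×10⁻⁵ s⁻¹.
Component geostrophic relations (x east, y north):
u_g = −(1/(fρ)) ∂P/∂y,  v_g = (1/(fρ)) ∂P/∂x
u_g = −(1.6×10⁻³)/(−5.46×10⁻⁵ × 1.20) = 24.4 m/s;  v_g = (3.5×10⁻³)/(−5.46×10⁻⁵ × 1.20) = −53.4 m/s
|V_g| = √(u_g² + v_g²) = 58.7 m/s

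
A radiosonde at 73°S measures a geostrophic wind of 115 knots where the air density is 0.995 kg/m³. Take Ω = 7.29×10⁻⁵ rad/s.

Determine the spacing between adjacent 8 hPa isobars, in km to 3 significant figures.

Coriolis parameter at 73°S:
f = 2Ω sin φ = 2 × 7.29×10⁻⁵ × sin 73° = 1.39×10⁻⁴ s⁻¹
Wind speed in SI: 115 knots = 59.2 m/s
Geostrophic balance rearranged: |∂P/∂n| = f ρ V_g
|∂P/∂n| = 1.39×10⁻⁴ × 0.995 × 59.2 = 8.21×10⁻³ Pa/m
Isobar spacing: Δn = ΔP/|∂P/∂n| = 800 Pa / 8.21×10⁻³ Pa/m = 97471 m ≈ 97.5 km

97.5 km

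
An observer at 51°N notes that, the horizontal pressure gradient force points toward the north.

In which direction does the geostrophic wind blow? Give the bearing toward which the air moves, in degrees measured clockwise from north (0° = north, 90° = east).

090°

The pressure-gradient force points toward the north (bearing 000°).
Geostrophic balance: in the Northern Hemisphere the Coriolis force deflects motion to the right, so the geostrophic wind blows 90° to the right of the pressure-gradient force (low pressure on the left).
Rotating 000° by 90° clockwise gives 090° — the wind blows toward the east.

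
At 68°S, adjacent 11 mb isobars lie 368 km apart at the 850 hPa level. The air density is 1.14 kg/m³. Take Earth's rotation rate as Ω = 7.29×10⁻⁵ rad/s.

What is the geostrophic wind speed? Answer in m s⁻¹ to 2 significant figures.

Coriolis parameter at 68°S:
f = 2Ω sin φ = 2 × 7.29×10⁻⁵ × sin 68° = 1.35×10⁻⁴ s⁻¹
Pressure gradient: |∂P/∂n| = 1100 Pa / 368000 m = 2.99×10⁻³ Pa/m
Geostrophic balance (pressure-gradient force = Coriolis force):
V_g = (1/(fρ)) |∂P/∂n| = 2.99×10⁻³ / (1.35×10⁻⁴ × 1.14) = 19.4 m/s

19 m s⁻¹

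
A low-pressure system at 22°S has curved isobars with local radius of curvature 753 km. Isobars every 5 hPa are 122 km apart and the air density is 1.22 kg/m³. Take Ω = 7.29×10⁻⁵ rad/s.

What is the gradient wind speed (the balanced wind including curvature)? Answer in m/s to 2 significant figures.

Coriolis parameter at 22°S:
f = 2Ω sin φ = 2 × 7.29×10⁻⁵ × sin 22° = 5.46×10⁻⁵ s⁻¹
Pressure gradient: |∂P/∂n| = 500 Pa / 122000 m = 4.10×10⁻³ Pa/m
Geostrophic speed: V_g = |∂P/∂n|/(fρ) = 4.10×10⁻³/(5.46×10⁻⁵ × 1.22) = 61.5 m/s
Around a low, centrifugal force acts outward with Coriolis, so pressure-gradient force balances both:
(1/ρ)|∂P/∂n| = fV + V²/R  →  V² + fR·V − fR·V_g = 0
With fR = 5.46×10⁻⁵ × 753×10³ m = 41.1 m/s:
V = [−fR + √((fR)² + 4 fR V_g)]/2 = [−41.1 + √(41.1² + 4×41.1×61.5)]/2 = 33.8 m/s
Subgeostrophic (V < V_g = 61.5 m/s), as expected around a low.

34 m/s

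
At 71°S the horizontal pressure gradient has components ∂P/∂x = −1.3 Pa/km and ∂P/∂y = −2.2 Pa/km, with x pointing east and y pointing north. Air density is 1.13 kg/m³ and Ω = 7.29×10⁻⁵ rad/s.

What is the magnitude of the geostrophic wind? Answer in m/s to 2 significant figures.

16 m/s

Coriolis parameter at 71°S:
f = 2Ω sin φ = 2 × 7.29×10⁻⁵ × sin 71° = 1.38×10⁻⁴ s⁻¹
In the Southern Hemisphere f is negative: f = −1.38×10⁻⁴ s⁻¹.
Component geostrophic relations (x east, y north):
u_g = −(1/(fρ)) ∂P/∂y,  v_g = (1/(fρ)) ∂P/∂x
u_g = −(−2.2×10⁻³)/(−1.38×10⁻⁴ × 1.13) = −14.1 m/s;  v_g = (−1.3×10⁻³)/(−1.38×10⁻⁴ × 1.13) = 8.35 m/s
|V_g| = √(u_g² + v_g²) = 16.4 m/s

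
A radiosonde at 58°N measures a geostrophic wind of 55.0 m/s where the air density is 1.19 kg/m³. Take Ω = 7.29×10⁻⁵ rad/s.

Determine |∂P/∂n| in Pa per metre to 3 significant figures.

Coriolis parameter at 58°N:
f = 2Ω sin φ = 2 × 7.29×10⁻⁵ × sin 58° = 1.24×10⁻⁴ s⁻¹
Geostrophic balance rearranged: |∂P/∂n| = f ρ V_g
|∂P/∂n| = 1.24×10⁻⁴ × 1.19 × 55.0 = 8.09×10⁻³ Pa/m

8.09×10⁻³ Pa/m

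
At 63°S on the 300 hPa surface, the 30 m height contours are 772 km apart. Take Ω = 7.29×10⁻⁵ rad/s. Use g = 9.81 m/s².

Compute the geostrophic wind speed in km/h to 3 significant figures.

10.6 km/h

Coriolis parameter at 63°S:
f = 2Ω sin φ = 2 × 7.29×10⁻⁵ × sin 63° = 1.30×10⁻⁴ s⁻¹
Height gradient: |∂Z/∂n| = 30 m / 772000 m = 3.89×10⁻⁵
On a pressure surface, geostrophic balance gives V_g = (g/f)|∂Z/∂n|:
V_g = 9.81 × 3.89×10⁻⁵ / 1.30×10⁻⁴ = 2.93 m/s
Converting: 2.93 m/s × 3.6 = 10.6 km/h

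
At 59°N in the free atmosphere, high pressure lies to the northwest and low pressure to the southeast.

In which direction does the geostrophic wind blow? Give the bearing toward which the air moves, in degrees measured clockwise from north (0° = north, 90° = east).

The pressure-gradient force points toward the southeast (bearing 135°).
Geostrophic balance: in the Northern Hemisphere the Coriolis force deflects motion to the right, so the geostrophic wind blows 90° to the right of the pressure-gradient force (low pressure on the left).
Rotating 135° by 90° clockwise gives 225° — the wind blows toward the southwest.

225°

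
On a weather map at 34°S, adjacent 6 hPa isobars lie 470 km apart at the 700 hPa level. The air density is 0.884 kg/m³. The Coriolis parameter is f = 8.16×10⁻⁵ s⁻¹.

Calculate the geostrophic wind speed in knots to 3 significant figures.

Pressure gradient: |∂P/∂n| = 600 Pa / 470000 m = 1.28×10⁻³ Pa/m
Geostrophic balance (pressure-gradient force = Coriolis force):
V_g = (1/(fρ)) |∂P/∂n| = 1.28×10⁻³ / (8.16×10⁻⁵ × 0.884) = 17.7 m/s
Converting: 17.7 m/s × 1.944 = 34.4 knots

34.4 knots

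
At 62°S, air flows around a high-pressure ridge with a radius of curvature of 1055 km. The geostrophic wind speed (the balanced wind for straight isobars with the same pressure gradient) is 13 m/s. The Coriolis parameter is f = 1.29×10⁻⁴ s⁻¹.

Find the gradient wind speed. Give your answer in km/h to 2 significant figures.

52 km/h

Around a high, pressure-gradient force acts outward with centrifugal, so Coriolis balances both:
fV = (1/ρ)|∂P/∂n| + V²/R  →  V² − fR·V + fR·V_g = 0
With fR = 1.29×10⁻⁴ × 1055×10³ m = 136 m/s:
V = [fR − √((fR)² − 4 fR V_g)]/2 = [136 − √(136² − 4×136×13)]/2 = 14.6 m/s
Supergeostrophic (V > V_g = 13 m/s), as expected around a high.
Converting: 14.6 m/s × 3.6 = 52 km/h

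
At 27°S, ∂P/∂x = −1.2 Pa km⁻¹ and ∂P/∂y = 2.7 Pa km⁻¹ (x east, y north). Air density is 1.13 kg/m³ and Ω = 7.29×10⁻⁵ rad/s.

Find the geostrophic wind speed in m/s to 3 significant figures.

39.5 m/s

Coriolis parameter at 27°S:
f = 2Ω sin φ = 2 × 7.29×10⁻⁵ × sin 27° = 6.62×10⁻⁵ s⁻¹
In the Southern Hemisphere f is negative: f = −6.62×10⁻⁵ s⁻¹.
Component geostrophic relations (x east, y north):
u_g = −(1/(fρ)) ∂P/∂y,  v_g = (1/(fρ)) ∂P/∂x
u_g = −(2.7×10⁻³)/(−6.62×10⁻⁵ × 1.13) = 36.1 m/s;  v_g = (−1.2×10⁻³)/(−6.62×10⁻⁵ × 1.13) = 16.0 m/s
|V_g| = √(u_g² + v_g²) = 39.5 m/s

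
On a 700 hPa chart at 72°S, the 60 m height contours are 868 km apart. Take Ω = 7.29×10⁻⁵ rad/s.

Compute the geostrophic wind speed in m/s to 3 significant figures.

4.89 m/s

Coriolis parameter at 72°S:
f = 2Ω sin φ = 2 × 7.29×10⁻⁵ × sin 72° = 1.39×10⁻⁴ s⁻¹
Height gradient: |∂Z/∂n| = 60 m / 868000 m = 6.91×10⁻⁵
On a pressure surface, geostrophic balance gives V_g = (g/f)|∂Z/∂n|:
V_g = 9.81 × 6.91×10⁻⁵ / 1.39×10⁻⁴ = 4.89 m/s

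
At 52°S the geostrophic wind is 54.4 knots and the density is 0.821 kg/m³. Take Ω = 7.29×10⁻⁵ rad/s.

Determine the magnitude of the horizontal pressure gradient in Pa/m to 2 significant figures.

2.6×10⁻³ Pa/m

Coriolis parameter at 52°S:
f = 2Ω sin φ = 2 × 7.29×10⁻⁵ × sin 52° = 1.15×10⁻⁴ s⁻¹
Wind speed in SI: 54.4 knots = 28.0 m/s
Geostrophic balance rearranged: |∂P/∂n| = f ρ V_g
|∂P/∂n| = 1.15×10⁻⁴ × 0.821 × 28.0 = 2.64×10⁻³ Pa/m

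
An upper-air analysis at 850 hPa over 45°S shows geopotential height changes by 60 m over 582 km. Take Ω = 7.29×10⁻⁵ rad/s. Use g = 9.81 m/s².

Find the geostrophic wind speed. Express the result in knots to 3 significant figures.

19.1 knots

Coriolis parameter at 45°S:
f = 2Ω sin φ = 2 × 7.29×10⁻⁵ × sin 45° = 1.03×10⁻⁴ s⁻¹
Height gradient: |∂Z/∂n| = 60 m / 582000 m = 1.03×10⁻⁴
On a pressure surface, geostrophic balance gives V_g = (g/f)|∂Z/∂n|:
V_g = 9.81 × 1.03×10⁻⁴ / 1.03×10⁻⁴ = 9.81 m/s
Converting: 9.81 m/s × 1.944 = 19.1 knots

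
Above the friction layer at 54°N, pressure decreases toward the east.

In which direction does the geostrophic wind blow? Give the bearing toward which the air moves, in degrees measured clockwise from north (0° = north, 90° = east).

The pressure-gradient force points toward the east (bearing 090°).
Geostrophic balance: in the Northern Hemisphere the Coriolis force deflects motion to the right, so the geostrophic wind blows 90° to the right of the pressure-gradient force (low pressure on the left).
Rotating 090° by 90° clockwise gives 180° — the wind blows toward the south.

180°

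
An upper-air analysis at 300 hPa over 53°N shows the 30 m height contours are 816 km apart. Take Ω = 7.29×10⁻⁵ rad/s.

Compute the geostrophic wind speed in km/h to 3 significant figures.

11.2 km/h

Coriolis parameter at 53°N:
f = 2Ω sin φ = 2 × 7.29×10⁻⁵ × sin 53° = 1.16×10⁻⁴ s⁻¹
Height gradient: |∂Z/∂n| = 30 m / 816000 m = 3.68×10⁻⁵
On a pressure surface, geostrophic balance gives V_g = (g/f)|∂Z/∂n|:
V_g = 9.81 × 3.68×10⁻⁵ / 1.16×10⁻⁴ = 3.10 m/s
Converting: 3.10 m/s × 3.6 = 11.2 km/h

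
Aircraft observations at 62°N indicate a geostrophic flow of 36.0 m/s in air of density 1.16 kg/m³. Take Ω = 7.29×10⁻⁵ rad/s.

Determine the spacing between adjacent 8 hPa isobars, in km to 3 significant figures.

Coriolis parameter at 62°N:
f = 2Ω sin φ = 2 × 7.29×10⁻⁵ × sin 62° = 1.29×10⁻⁴ s⁻¹
Geostrophic balance rearranged: |∂P/∂n| = f ρ V_g
|∂P/∂n| = 1.29×10⁻⁴ × 1.16 × 36.0 = 5.38×10⁻³ Pa/m
Isobar spacing: Δn = ΔP/|∂P/∂n| = 800 Pa / 5.38×10⁻³ Pa/m = 148812 m ≈ 149 km

149 km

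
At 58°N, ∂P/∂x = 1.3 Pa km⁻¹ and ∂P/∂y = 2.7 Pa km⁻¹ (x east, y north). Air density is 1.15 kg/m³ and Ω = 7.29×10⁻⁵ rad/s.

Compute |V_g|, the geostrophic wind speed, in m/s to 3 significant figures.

21.1 m/s

Coriolis parameter at 58°N:
f = 2Ω sin φ = 2 × 7.29×10⁻⁵ × sin 58° = 1.24×10⁻⁴ s⁻¹
Component geostrophic relations (x east, y north):
u_g = −(1/(fρ)) ∂P/∂y,  v_g = (1/(fρ)) ∂P/∂x
u_g = −(2.7×10⁻³)/(1.24×10⁻⁴ × 1.15) = −19.0 m/s;  v_g = (1.3×10⁻³)/(1.24×10⁻⁴ × 1.15) = 9.14 m/s
|V_g| = √(u_g² + v_g²) = 21.1 m/s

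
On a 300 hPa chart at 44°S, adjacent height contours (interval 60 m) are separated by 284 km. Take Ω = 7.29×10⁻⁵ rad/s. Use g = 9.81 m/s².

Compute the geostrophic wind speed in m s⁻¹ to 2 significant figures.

20 m s⁻¹

Coriolis parameter at 44°S:
f = 2Ω sin φ = 2 × 7.29×10⁻⁵ × sin 44° = 1.01×10⁻⁴ s⁻¹
Height gradient: |∂Z/∂n| = 60 m / 284000 m = 2.11×10⁻⁴
On a pressure surface, geostrophic balance gives V_g = (g/f)|∂Z/∂n|:
V_g = 9.81 × 2.11×10⁻⁴ / 1.01×10⁻⁴ = 20.5 m/s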